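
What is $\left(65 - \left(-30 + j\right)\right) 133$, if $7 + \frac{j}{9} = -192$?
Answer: $250838$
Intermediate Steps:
$j = -1791$ ($j = -63 + 9 \left(-192\right) = -63 - 1728 = -1791$)
$\left(65 - \left(-30 + j\right)\right) 133 = \left(65 + \left(30 - -1791\right)\right) 133 = \left(65 + \left(30 + 1791\right)\right) 133 = \left(65 + 1821\right) 133 = 1886 \cdot 133 = 250838$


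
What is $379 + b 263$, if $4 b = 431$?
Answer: $\frac{114869}{4} \approx 28717.0$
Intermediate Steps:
$b = \frac{431}{4}$ ($b = \frac{1}{4} \cdot 431 = \frac{431}{4} \approx 107.75$)
$379 + b 263 = 379 + \frac{431}{4} \cdot 263 = 379 + \frac{113353}{4} = \frac{114869}{4}$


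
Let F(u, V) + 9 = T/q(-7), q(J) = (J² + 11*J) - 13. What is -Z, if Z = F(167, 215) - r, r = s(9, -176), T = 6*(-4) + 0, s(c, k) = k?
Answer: -6871/41 ≈ -167.59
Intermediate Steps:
T = -24 (T = -24 + 0 = -24)
q(J) = -13 + J² + 11*J
r = -176
F(u, V) = -345/41 (F(u, V) = -9 - 24/(-13 + (-7)² + 11*(-7)) = -9 - 24/(-13 + 49 - 77) = -9 - 24/(-41) = -9 - 24*(-1/41) = -9 + 24/41 = -345/41)
Z = 6871/41 (Z = -345/41 - 1*(-176) = -345/41 + 176 = 6871/41 ≈ 167.59)
-Z = -1*6871/41 = -6871/41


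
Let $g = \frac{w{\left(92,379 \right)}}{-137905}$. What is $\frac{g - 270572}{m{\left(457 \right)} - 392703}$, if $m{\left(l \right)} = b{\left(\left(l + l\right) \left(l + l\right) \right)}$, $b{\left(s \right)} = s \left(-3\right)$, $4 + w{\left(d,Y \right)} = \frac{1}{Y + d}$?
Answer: $\frac{17574532109977}{188292406340205} \approx 0.093336$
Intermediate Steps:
$w{\left(d,Y \right)} = -4 + \frac{1}{Y + d}$
$b{\left(s \right)} = - 3 s$
$m{\left(l \right)} = - 12 l^{2}$ ($m{\left(l \right)} = - 3 \left(l + l\right) \left(l + l\right) = - 3 \cdot 2 l 2 l = - 3 \cdot 4 l^{2} = - 12 l^{2}$)
$g = \frac{1883}{64953255}$ ($g = \frac{\frac{1}{379 + 92} \left(1 - 1516 - 368\right)}{-137905} = \frac{1 - 1516 - 368}{471} \left(- \frac{1}{137905}\right) = \frac{1}{471} \left(-1883\right) \left(- \frac{1}{137905}\right) = \left(- \frac{1883}{471}\right) \left(- \frac{1}{137905}\right) = \frac{1883}{64953255} \approx 2.899 \cdot 10^{-5}$)
$\frac{g - 270572}{m{\left(457 \right)} - 392703} = \frac{\frac{1883}{64953255} - 270572}{- 12 \cdot 457^{2} - 392703} = - \frac{17574532109977}{64953255 \left(\left(-12\right) 208849 - 392703\right)} = - \frac{17574532109977}{64953255 \left(-2506188 - 392703\right)} = - \frac{17574532109977}{64953255 \left(-2898891\right)} = \left(- \frac{17574532109977}{64953255}\right) \left(- \frac{1}{2898891}\right) = \frac{17574532109977}{188292406340205}$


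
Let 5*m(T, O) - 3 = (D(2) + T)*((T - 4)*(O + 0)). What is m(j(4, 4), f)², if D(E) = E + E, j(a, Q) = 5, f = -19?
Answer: 28224/25 ≈ 1129.0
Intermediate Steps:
D(E) = 2*E
m(T, O) = ⅗ + O*(-4 + T)*(4 + T)/5 (m(T, O) = ⅗ + ((2*2 + T)*((T - 4)*(O + 0)))/5 = ⅗ + ((4 + T)*((-4 + T)*O))/5 = ⅗ + ((4 + T)*(O*(-4 + T)))/5 = ⅗ + (O*(-4 + T)*(4 + T))/5 = ⅗ + O*(-4 + T)*(4 + T)/5)
m(j(4, 4), f)² = (⅗ - 16/5*(-19) + (⅕)*(-19)*5²)² = (⅗ + 304/5 + (⅕)*(-19)*25)² = (⅗ + 304/5 - 95)² = (-168/5)² = 28224/25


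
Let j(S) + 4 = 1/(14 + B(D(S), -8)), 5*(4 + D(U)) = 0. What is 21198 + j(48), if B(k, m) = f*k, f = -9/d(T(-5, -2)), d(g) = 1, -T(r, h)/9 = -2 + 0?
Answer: 1059701/50 ≈ 21194.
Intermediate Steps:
T(r, h) = 18 (T(r, h) = -9*(-2 + 0) = -9*(-2) = 18)
f = -9 (f = -9/1 = -9*1 = -9)
D(U) = -4 (D(U) = -4 + (⅕)*0 = -4 + 0 = -4)
B(k, m) = -9*k
j(S) = -199/50 (j(S) = -4 + 1/(14 - 9*(-4)) = -4 + 1/(14 + 36) = -4 + 1/50 = -199/50)
21198 + j(48) = 21198 - 199/50 = 1059701/50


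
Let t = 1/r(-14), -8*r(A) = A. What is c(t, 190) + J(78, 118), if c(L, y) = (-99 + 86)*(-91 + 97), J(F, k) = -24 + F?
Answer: -24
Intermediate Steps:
r(A) = -A/8
t = 4/7 (t = 1/(-⅛*(-14)) = 1/(7/4) = 4/7 ≈ 0.57143)
c(L, y) = -78 (c(L, y) = -13*6 = -78)
c(t, 190) + J(78, 118) = -78 + (-24 + 78) = -78 + 54 = -24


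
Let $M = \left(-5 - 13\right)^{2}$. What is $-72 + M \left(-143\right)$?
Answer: $-46404$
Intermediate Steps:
$M = 324$ ($M = \left(-5 - 13\right)^{2} = \left(-18\right)^{2} = 324$)
$-72 + M \left(-143\right) = -72 + 324 \left(-143\right) = -72 - 46332 = -46404$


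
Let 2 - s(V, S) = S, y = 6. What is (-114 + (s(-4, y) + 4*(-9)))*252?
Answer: -38808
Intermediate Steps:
s(V, S) = 2 - S
(-114 + (s(-4, y) + 4*(-9)))*252 = (-114 + ((2 - 1*6) + 4*(-9)))*252 = (-114 + ((2 - 6) - 36))*252 = (-114 + (-4 - 36))*252 = (-114 - 40)*252 = -154*252 = -38808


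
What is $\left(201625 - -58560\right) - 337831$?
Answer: $-77646$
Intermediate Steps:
$\left(201625 - -58560\right) - 337831 = \left(201625 + 58560\right) - 337831 = 260185 - 337831 = -77646$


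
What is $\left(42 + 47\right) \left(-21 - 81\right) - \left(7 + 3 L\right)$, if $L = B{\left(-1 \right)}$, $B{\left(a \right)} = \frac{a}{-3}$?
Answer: $-9086$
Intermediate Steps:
$B{\left(a \right)} = - \frac{a}{3}$ ($B{\left(a \right)} = a \left(- \frac{1}{3}\right) = - \frac{a}{3}$)
$L = \frac{1}{3}$ ($L = \left(- \frac{1}{3}\right) \left(-1\right) = \frac{1}{3} \approx 0.33333$)
$\left(42 + 47\right) \left(-21 - 81\right) - \left(7 + 3 L\right) = \left(42 + 47\right) \left(-21 - 81\right) - 8 = 89 \left(-102\right) - 8 = -9078 - 8 = -9086$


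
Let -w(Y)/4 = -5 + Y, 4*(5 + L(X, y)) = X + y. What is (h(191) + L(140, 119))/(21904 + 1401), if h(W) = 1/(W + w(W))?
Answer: 132163/51550660 ≈ 0.0025637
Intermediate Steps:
L(X, y) = -5 + X/4 + y/4 (L(X, y) = -5 + (X + y)/4 = -5 + (X/4 + y/4) = -5 + X/4 + y/4)
w(Y) = 20 - 4*Y (w(Y) = -4*(-5 + Y) = 20 - 4*Y)
h(W) = 1/(20 - 3*W) (h(W) = 1/(W + (20 - 4*W)) = 1/(20 - 3*W))
(h(191) + L(140, 119))/(21904 + 1401) = (-1/(-20 + 3*191) + (-5 + (¼)*140 + (¼)*119))/(21904 + 1401) = (-1/(-20 + 573) + (-5 + 35 + 119/4))/23305 = (-1/553 + 239/4)*(1/23305) = (132163/2212)*(1/23305) = 132163/51550660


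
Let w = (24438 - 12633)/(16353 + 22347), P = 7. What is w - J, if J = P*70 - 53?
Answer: -1126673/2580 ≈ -436.69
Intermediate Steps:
J = 437 (J = 7*70 - 53 = 490 - 53 = 437)
w = 787/2580 (w = 11805/38700 = 11805*(1/38700) = 787/2580 ≈ 0.30504)
w - J = 787/2580 - 1*437 = 787/2580 - 437 = -1126673/2580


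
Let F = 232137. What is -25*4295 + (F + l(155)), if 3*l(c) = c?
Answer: 374441/3 ≈ 1.2481e+5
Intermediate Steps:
l(c) = c/3
-25*4295 + (F + l(155)) = -25*4295 + (232137 + (⅓)*155) = -107375 + (232137 + 155/3) = -107375 + 696566/3 = 374441/3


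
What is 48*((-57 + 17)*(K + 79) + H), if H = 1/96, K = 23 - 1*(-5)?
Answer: -410879/2 ≈ -2.0544e+5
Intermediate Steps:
K = 28 (K = 23 + 5 = 28)
H = 1/96 ≈ 0.010417
48*((-57 + 17)*(K + 79) + H) = 48*((-57 + 17)*(28 + 79) + 1/96) = 48*(-40*107 + 1/96) = 48*(-4280 + 1/96) = 48*(-410879/96) = -410879/2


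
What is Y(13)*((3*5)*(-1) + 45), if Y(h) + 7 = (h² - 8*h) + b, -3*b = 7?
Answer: 1670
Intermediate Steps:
b = -7/3 (b = -⅓*7 = -7/3 ≈ -2.3333)
Y(h) = -28/3 + h² - 8*h (Y(h) = -7 + ((h² - 8*h) - 7/3) = -7 + (-7/3 + h² - 8*h) = -28/3 + h² - 8*h)
Y(13)*((3*5)*(-1) + 45) = (-28/3 + 13² - 8*13)*((3*5)*(-1) + 45) = (-28/3 + 169 - 104)*(15*(-1) + 45) = 167*(-15 + 45)/3 = (167/3)*30 = 1670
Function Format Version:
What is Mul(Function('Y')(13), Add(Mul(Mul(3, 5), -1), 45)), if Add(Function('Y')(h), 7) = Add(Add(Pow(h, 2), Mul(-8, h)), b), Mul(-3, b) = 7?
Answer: 1670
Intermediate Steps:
b = Rational(-7, 3) (b = Mul(Rational(-1, 3), 7) = Rational(-7, 3) ≈ -2.3333)
Function('Y')(h) = Add(Rational(-28, 3), Pow(h, 2), Mul(-8, h)) (Function('Y')(h) = Add(-7, Add(Add(Pow(h, 2), Mul(-8, h)), Rational(-7, 3))) = Add(-7, Add(Rational(-7, 3), Pow(h, 2), Mul(-8, h))) = Add(Rational(-28, 3), Pow(h, 2), Mul(-8, h)))
Mul(Function('Y')(13), Add(Mul(Mul(3, 5), -1), 45)) = Mul(Add(Rational(-28, 3), Pow(13, 2), Mul(-8, 13)), Add(Mul(Mul(3, 5), -1), 45)) = Mul(Add(Rational(-28, 3), 169, -104), Add(Mul(15, -1), 45)) = Mul(Rational(167, 3), Add(-15, 45)) = Mul(Rational(167, 3), 30) = 1670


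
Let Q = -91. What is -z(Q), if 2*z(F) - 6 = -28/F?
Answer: -41/13 ≈ -3.1538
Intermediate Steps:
z(F) = 3 - 14/F (z(F) = 3 + (-28/F)/2 = 3 - 14/F)
-z(Q) = -(3 - 14/(-91)) = -(3 - 14*(-1/91)) = -(3 + 2/13) = -1*41/13 = -41/13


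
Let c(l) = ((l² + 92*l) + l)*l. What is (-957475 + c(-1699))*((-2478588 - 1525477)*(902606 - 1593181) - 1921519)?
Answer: -12821347053757889375936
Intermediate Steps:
c(l) = l*(l² + 93*l) (c(l) = (l² + 93*l)*l = l*(l² + 93*l))
(-957475 + c(-1699))*((-2478588 - 1525477)*(902606 - 1593181) - 1921519) = (-957475 + (-1699)²*(93 - 1699))*((-2478588 - 1525477)*(902606 - 1593181) - 1921519) = (-957475 + 2886601*(-1606))*(-4004065*(-690575) - 1921519) = (-957475 - 4635881206)*(2765107187375 - 1921519) = -4636838681*2765105265856 = -12821347053757889375936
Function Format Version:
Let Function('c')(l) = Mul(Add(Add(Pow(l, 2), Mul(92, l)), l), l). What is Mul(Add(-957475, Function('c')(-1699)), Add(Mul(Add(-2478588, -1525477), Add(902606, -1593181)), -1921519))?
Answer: -12821347053757889375936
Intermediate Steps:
Function('c')(l) = Mul(l, Add(Pow(l, 2), Mul(93, l))) (Function('c')(l) = Mul(Add(Pow(l, 2), Mul(93, l)), l) = Mul(l, Add(Pow(l, 2), Mul(93, l))))
Mul(Add(-957475, Function('c')(-1699)), Add(Mul(Add(-2478588, -1525477), Add(902606, -1593181)), -1921519)) = Mul(Add(-957475, Mul(Pow(-1699, 2), Add(93, -1699))), Add(Mul(Add(-2478588, -1525477), Add(902606, -1593181)), -1921519)) = Mul(Add(-957475, Mul(2886601, -1606)), Add(Mul(-4004065, -690575), -1921519)) = Mul(Add(-957475, -4635881206), Add(2765107187375, -1921519)) = Mul(-4636838681, 2765105265856) = -12821347053757889375936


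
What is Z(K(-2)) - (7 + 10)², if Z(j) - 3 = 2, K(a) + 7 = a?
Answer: -284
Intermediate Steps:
K(a) = -7 + a
Z(j) = 5 (Z(j) = 3 + 2 = 5)
Z(K(-2)) - (7 + 10)² = 5 - (7 + 10)² = 5 - 1*17² = 5 - 1*289 = 5 - 289 = -284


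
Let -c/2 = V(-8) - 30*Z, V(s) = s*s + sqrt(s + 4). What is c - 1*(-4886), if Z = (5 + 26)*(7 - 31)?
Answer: -39882 - 4*I ≈ -39882.0 - 4.0*I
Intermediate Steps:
Z = -744 (Z = 31*(-24) = -744)
V(s) = s**2 + sqrt(4 + s)
c = -44768 - 4*I (c = -2*(((-8)**2 + sqrt(4 - 8)) - 30*(-744)) = -2*((64 + sqrt(-4)) + 22320) = -2*((64 + 2*I) + 22320) = -2*(22384 + 2*I) = -44768 - 4*I ≈ -44768.0 - 4.0*I)
c - 1*(-4886) = (-44768 - 4*I) - 1*(-4886) = (-44768 - 4*I) + 4886 = -39882 - 4*I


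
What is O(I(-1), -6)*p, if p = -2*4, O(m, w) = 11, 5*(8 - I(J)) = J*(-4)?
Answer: -88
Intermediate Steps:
I(J) = 8 + 4*J/5 (I(J) = 8 - J*(-4)/5 = 8 - (-4)*J/5 = 8 + 4*J/5)
p = -8
O(I(-1), -6)*p = 11*(-8) = -88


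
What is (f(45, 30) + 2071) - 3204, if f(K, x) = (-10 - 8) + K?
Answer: -1106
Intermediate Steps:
f(K, x) = -18 + K
(f(45, 30) + 2071) - 3204 = ((-18 + 45) + 2071) - 3204 = (27 + 2071) - 3204 = 2098 - 3204 = -1106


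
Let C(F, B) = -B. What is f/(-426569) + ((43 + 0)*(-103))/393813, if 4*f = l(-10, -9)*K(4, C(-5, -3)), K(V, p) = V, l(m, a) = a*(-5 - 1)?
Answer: -100554737/8841495663 ≈ -0.011373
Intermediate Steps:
l(m, a) = -6*a (l(m, a) = a*(-6) = -6*a)
f = 54 (f = (-6*(-9)*4)/4 = (54*4)/4 = (¼)*216 = 54)
f/(-426569) + ((43 + 0)*(-103))/393813 = 54/(-426569) + ((43 + 0)*(-103))/393813 = 54*(-1/426569) + (43*(-103))*(1/393813) = -54/426569 - 4429*1/393813 = -54/426569 - 4429/393813 = -100554737/8841495663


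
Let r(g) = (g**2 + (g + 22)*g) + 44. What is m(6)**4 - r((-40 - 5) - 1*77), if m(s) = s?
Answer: -25832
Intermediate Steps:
r(g) = 44 + g**2 + g*(22 + g) (r(g) = (g**2 + (22 + g)*g) + 44 = (g**2 + g*(22 + g)) + 44 = 44 + g**2 + g*(22 + g))
m(6)**4 - r((-40 - 5) - 1*77) = 6**4 - (44 + 2*((-40 - 5) - 1*77)**2 + 22*((-40 - 5) - 1*77)) = 1296 - (44 + 2*(-45 - 77)**2 + 22*(-45 - 77)) = 1296 - (44 + 2*(-122)**2 + 22*(-122)) = 1296 - (44 + 2*14884 - 2684) = 1296 - (44 + 29768 - 2684) = 1296 - 1*27128 = 1296 - 27128 = -25832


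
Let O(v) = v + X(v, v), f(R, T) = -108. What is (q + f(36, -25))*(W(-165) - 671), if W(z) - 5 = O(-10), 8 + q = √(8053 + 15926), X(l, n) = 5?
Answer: 77836 - 671*√23979 ≈ -26069.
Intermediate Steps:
q = -8 + √23979 (q = -8 + √(8053 + 15926) = -8 + √23979 ≈ 146.85)
O(v) = 5 + v (O(v) = v + 5 = 5 + v)
W(z) = 0 (W(z) = 5 + (5 - 10) = 5 - 5 = 0)
(q + f(36, -25))*(W(-165) - 671) = ((-8 + √23979) - 108)*(0 - 671) = (-116 + √23979)*(-671) = 77836 - 671*√23979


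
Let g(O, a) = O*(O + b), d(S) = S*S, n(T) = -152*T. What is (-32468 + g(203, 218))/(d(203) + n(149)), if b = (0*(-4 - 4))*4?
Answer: 8741/18561 ≈ 0.47093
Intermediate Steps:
b = 0 (b = (0*(-8))*4 = 0*4 = 0)
d(S) = S²
g(O, a) = O² (g(O, a) = O*(O + 0) = O*O = O²)
(-32468 + g(203, 218))/(d(203) + n(149)) = (-32468 + 203²)/(203² - 152*149) = (-32468 + 41209)/(41209 - 22648) = 8741/18561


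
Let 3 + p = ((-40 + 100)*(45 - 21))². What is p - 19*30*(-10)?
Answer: 2079297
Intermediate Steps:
p = 2073597 (p = -3 + ((-40 + 100)*(45 - 21))² = -3 + (60*24)² = -3 + 1440² = -3 + 2073600 = 2073597)
p - 19*30*(-10) = 2073597 - 19*30*(-10) = 2073597 - 570*(-10) = 2073597 - 1*(-5700) = 2073597 + 5700 = 2079297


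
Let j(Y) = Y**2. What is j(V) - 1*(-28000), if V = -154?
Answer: 51716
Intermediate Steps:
j(V) - 1*(-28000) = (-154)**2 - 1*(-28000) = 23716 + 28000 = 51716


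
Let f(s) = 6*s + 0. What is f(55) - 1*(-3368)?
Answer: 3698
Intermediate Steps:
f(s) = 6*s
f(55) - 1*(-3368) = 6*55 - 1*(-3368) = 330 + 3368 = 3698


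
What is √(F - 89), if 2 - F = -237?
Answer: 5*√6 ≈ 12.247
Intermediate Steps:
F = 239 (F = 2 - 1*(-237) = 2 + 237 = 239)
√(F - 89) = √(239 - 89) = √150 = 5*√6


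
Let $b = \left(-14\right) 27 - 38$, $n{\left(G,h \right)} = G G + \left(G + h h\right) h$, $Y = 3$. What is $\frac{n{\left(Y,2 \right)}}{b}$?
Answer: $- \frac{23}{416} \approx -0.055288$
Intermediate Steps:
$n{\left(G,h \right)} = G^{2} + h \left(G + h^{2}\right)$ ($n{\left(G,h \right)} = G^{2} + \left(G + h^{2}\right) h = G^{2} + h \left(G + h^{2}\right)$)
$b = -416$ ($b = -378 - 38 = -416$)
$\frac{n{\left(Y,2 \right)}}{b} = \frac{3^{2} + 2^{3} + 3 \cdot 2}{-416} = \left(9 + 8 + 6\right) \left(- \frac{1}{416}\right) = 23 \left(- \frac{1}{416}\right) = - \frac{23}{416}$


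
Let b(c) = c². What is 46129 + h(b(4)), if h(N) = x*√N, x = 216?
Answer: 46993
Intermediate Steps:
h(N) = 216*√N
46129 + h(b(4)) = 46129 + 216*√(4²) = 46129 + 216*√16 = 46129 + 216*4 = 46129 + 864 = 46993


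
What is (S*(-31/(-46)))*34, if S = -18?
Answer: -9486/23 ≈ -412.43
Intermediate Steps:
(S*(-31/(-46)))*34 = -(-558)/(-46)*34 = -(-558)*(-1)/46*34 = -18*31/46*34 = -279/23*34 = -9486/23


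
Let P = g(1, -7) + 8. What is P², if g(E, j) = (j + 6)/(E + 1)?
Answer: 225/4 ≈ 56.250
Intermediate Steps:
g(E, j) = (6 + j)/(1 + E)
P = 15/2 (P = (6 - 7)/(1 + 1) + 8 = -1/2 + 8 = (½)*(-1) + 8 = -½ + 8 = 15/2 ≈ 7.5000)
P² = (15/2)² = 225/4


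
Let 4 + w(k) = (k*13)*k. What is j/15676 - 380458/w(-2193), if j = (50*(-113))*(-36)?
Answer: 3177662833148/245016793127 ≈ 12.969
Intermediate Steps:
j = 203400 (j = -5650*(-36) = 203400)
w(k) = -4 + 13*k**2 (w(k) = -4 + (k*13)*k = -4 + (13*k)*k = -4 + 13*k**2)
j/15676 - 380458/w(-2193) = 203400/15676 - 380458/(-4 + 13*(-2193)**2) = 203400*(1/15676) - 380458/(-4 + 13*4809249) = 50850/3919 - 380458/(-4 + 62520237) = 50850/3919 - 380458/62520233 = 3177662833148/245016793127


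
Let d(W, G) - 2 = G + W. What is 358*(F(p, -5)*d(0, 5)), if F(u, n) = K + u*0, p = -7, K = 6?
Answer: 15036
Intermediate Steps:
d(W, G) = 2 + G + W (d(W, G) = 2 + (G + W) = 2 + G + W)
F(u, n) = 6 (F(u, n) = 6 + u*0 = 6 + 0 = 6)
358*(F(p, -5)*d(0, 5)) = 358*(6*(2 + 5 + 0)) = 358*(6*7) = 358*42 = 15036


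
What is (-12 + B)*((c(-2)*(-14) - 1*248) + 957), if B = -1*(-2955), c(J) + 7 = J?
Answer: 2457405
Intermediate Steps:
c(J) = -7 + J
B = 2955
(-12 + B)*((c(-2)*(-14) - 1*248) + 957) = (-12 + 2955)*(((-7 - 2)*(-14) - 1*248) + 957) = 2943*((-9*(-14) - 248) + 957) = 2943*((126 - 248) + 957) = 2943*(-122 + 957) = 2943*835 = 2457405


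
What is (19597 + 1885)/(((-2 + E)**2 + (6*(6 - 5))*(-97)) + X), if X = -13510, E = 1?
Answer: -21482/14091 ≈ -1.5245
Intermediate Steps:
(19597 + 1885)/(((-2 + E)**2 + (6*(6 - 5))*(-97)) + X) = (19597 + 1885)/(((-2 + 1)**2 + (6*(6 - 5))*(-97)) - 13510) = 21482/(((-1)**2 + (6*1)*(-97)) - 13510) = 21482/((1 + 6*(-97)) - 13510) = 21482/((1 - 582) - 13510) = 21482/(-581 - 13510) = 21482/(-14091) = 21482*(-1/14091) = -21482/14091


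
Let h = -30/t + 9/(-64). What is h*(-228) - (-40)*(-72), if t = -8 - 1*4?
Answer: -54687/16 ≈ -3417.9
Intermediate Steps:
t = -12 (t = -8 - 4 = -12)
h = 151/64 (h = -30/(-12) + 9/(-64) = -30*(-1/12) + 9*(-1/64) = 5/2 - 9/64 = 151/64 ≈ 2.3594)
h*(-228) - (-40)*(-72) = (151/64)*(-228) - (-40)*(-72) = -8607/16 - 1*2880 = -8607/16 - 2880 = -54687/16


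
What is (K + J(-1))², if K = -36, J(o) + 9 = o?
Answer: 2116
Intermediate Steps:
J(o) = -9 + o
(K + J(-1))² = (-36 + (-9 - 1))² = (-36 - 10)² = (-46)² = 2116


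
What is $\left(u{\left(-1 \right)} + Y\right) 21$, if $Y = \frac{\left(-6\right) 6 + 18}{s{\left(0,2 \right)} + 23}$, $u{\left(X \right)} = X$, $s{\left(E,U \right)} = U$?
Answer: $- \frac{903}{25} \approx -36.12$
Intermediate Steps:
$Y = - \frac{18}{25}$ ($Y = \frac{\left(-6\right) 6 + 18}{2 + 23} = \frac{-36 + 18}{25} = \left(-18\right) \frac{1}{25} = - \frac{18}{25} \approx -0.72$)
$\left(u{\left(-1 \right)} + Y\right) 21 = \left(-1 - \frac{18}{25}\right) 21 = \left(- \frac{43}{25}\right) 21 = - \frac{903}{25}$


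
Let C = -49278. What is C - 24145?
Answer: -73423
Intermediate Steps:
C - 24145 = -49278 - 24145 = -73423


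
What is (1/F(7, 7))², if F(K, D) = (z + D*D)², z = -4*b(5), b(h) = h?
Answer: 1/707281 ≈ 1.4139e-6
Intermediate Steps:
z = -20 (z = -4*5 = -20)
F(K, D) = (-20 + D²)² (F(K, D) = (-20 + D*D)² = (-20 + D²)²)
(1/F(7, 7))² = (1/((-20 + 7²)²))² = (1/((-20 + 49)²))² = (1/(29²))² = (1/841)² = 1/707281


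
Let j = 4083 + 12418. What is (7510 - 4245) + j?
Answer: 19766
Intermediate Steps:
j = 16501
(7510 - 4245) + j = (7510 - 4245) + 16501 = 3265 + 16501 = 19766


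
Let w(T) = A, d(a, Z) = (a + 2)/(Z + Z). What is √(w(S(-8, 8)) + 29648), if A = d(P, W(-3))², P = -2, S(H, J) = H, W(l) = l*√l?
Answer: 4*√1853 ≈ 172.19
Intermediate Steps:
W(l) = l^(3/2)
d(a, Z) = (2 + a)/(2*Z) (d(a, Z) = (2 + a)/((2*Z)) = (2 + a)*(1/(2*Z)) = (2 + a)/(2*Z))
A = 0 (A = ((2 - 2)/(2*((-3)^(3/2))))² = ((½)*0/(-3*I*√3))² = ((½)*(I*√3/9)*0)² = 0² = 0)
w(T) = 0
√(w(S(-8, 8)) + 29648) = √(0 + 29648) = √29648 = 4*√1853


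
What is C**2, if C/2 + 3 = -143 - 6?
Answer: 92416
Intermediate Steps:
C = -304 (C = -6 + 2*(-143 - 6) = -6 + 2*(-149) = -6 - 298 = -304)
C**2 = (-304)**2 = 92416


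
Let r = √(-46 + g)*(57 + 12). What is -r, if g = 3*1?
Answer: -69*I*√43 ≈ -452.46*I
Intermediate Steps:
g = 3
r = 69*I*√43 (r = √(-46 + 3)*(57 + 12) = √(-43)*69 = (I*√43)*69 = 69*I*√43 ≈ 452.46*I)
-r = -69*I*√43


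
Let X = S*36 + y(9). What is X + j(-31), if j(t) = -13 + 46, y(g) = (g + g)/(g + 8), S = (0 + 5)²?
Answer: 15879/17 ≈ 934.06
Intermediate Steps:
S = 25 (S = 5² = 25)
y(g) = 2*g/(8 + g) (y(g) = (2*g)/(8 + g) = 2*g/(8 + g))
j(t) = 33
X = 15318/17 (X = 25*36 + 2*9/(8 + 9) = 900 + 2*9/17 = 900 + 2*9*(1/17) = 900 + 18/17 = 15318/17 ≈ 901.06)
X + j(-31) = 15318/17 + 33 = 15879/17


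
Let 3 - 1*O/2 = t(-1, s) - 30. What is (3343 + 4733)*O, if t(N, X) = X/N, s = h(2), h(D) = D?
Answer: 565320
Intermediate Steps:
s = 2
O = 70 (O = 6 - 2*(2/(-1) - 30) = 6 - 2*(2*(-1) - 30) = 6 - 2*(-2 - 30) = 6 - 2*(-32) = 6 + 64 = 70)
(3343 + 4733)*O = (3343 + 4733)*70 = 8076*70 = 565320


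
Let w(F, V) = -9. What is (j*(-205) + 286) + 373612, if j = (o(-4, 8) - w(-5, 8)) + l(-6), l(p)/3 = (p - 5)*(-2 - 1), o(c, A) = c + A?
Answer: 350938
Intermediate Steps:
o(c, A) = A + c
l(p) = 45 - 9*p (l(p) = 3*((p - 5)*(-2 - 1)) = 3*((-5 + p)*(-3)) = 3*(15 - 3*p) = 45 - 9*p)
j = 112 (j = ((8 - 4) - 1*(-9)) + (45 - 9*(-6)) = (4 + 9) + (45 + 54) = 13 + 99 = 112)
(j*(-205) + 286) + 373612 = (112*(-205) + 286) + 373612 = (-22960 + 286) + 373612 = -22674 + 373612 = 350938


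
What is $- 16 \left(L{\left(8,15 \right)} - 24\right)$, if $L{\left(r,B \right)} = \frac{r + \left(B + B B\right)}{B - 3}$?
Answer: $\frac{160}{3} \approx 53.333$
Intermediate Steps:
$L{\left(r,B \right)} = \frac{B + r + B^{2}}{-3 + B}$ ($L{\left(r,B \right)} = \frac{r + \left(B + B^{2}\right)}{-3 + B} = \frac{B + r + B^{2}}{-3 + B}$)
$- 16 \left(L{\left(8,15 \right)} - 24\right) = - 16 \left(\frac{15 + 8 + 15^{2}}{-3 + 15} - 24\right) = - 16 \left(\frac{15 + 8 + 225}{12} - 24\right) = - 16 \left(\frac{1}{12} \cdot 248 - 24\right) = - 16 \left(\frac{62}{3} - 24\right) = \left(-16\right) \left(- \frac{10}{3}\right) = \frac{160}{3}$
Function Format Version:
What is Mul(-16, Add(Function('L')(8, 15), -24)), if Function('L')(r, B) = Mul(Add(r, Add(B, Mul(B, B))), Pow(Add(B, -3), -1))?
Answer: Rational(160, 3) ≈ 53.333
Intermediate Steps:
Function('L')(r, B) = Mul(Pow(Add(-3, B), -1), Add(B, r, Pow(B, 2))) (Function('L')(r, B) = Mul(Add(r, Add(B, Pow(B, 2))), Pow(Add(-3, B), -1)) = Mul(Add(B, r, Pow(B, 2)), Pow(Add(-3, B), -1)) = Mul(Pow(Add(-3, B), -1), Add(B, r, Pow(B, 2))))
Mul(-16, Add(Function('L')(8, 15), -24)) = Mul(-16, Add(Mul(Pow(Add(-3, 15), -1), Add(15, 8, Pow(15, 2))), -24)) = Mul(-16, Add(Mul(Pow(12, -1), Add(15, 8, 225)), -24)) = Mul(-16, Add(Mul(Rational(1, 12), 248), -24)) = Mul(-16, Add(Rational(62, 3), -24)) = Mul(-16, Rational(-10, 3)) = Rational(160, 3)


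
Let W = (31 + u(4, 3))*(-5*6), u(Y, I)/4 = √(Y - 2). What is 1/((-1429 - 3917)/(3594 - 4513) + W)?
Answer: -65044063/58085658348 + 4222805*√2/29042829174 ≈ -0.00091417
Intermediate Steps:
u(Y, I) = 4*√(-2 + Y) (u(Y, I) = 4*√(Y - 2) = 4*√(-2 + Y))
W = -930 - 120*√2 (W = (31 + 4*√(-2 + 4))*(-5*6) = (31 + 4*√2)*(-30) = -930 - 120*√2 ≈ -1099.7)
1/((-1429 - 3917)/(3594 - 4513) + W) = 1/((-1429 - 3917)/(3594 - 4513) + (-930 - 120*√2)) = 1/(-5346/(-919) + (-930 - 120*√2)) = 1/(-5346*(-1/919) + (-930 - 120*√2)) = 1/(5346/919 + (-930 - 120*√2)) = 1/(-849324/919 - 120*√2)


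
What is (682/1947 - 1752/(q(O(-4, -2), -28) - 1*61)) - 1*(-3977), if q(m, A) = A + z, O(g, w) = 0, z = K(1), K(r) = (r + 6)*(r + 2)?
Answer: 12045373/3009 ≈ 4003.1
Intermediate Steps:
K(r) = (2 + r)*(6 + r) (K(r) = (6 + r)*(2 + r) = (2 + r)*(6 + r))
z = 21 (z = 12 + 1² + 8*1 = 12 + 1 + 8 = 21)
q(m, A) = 21 + A (q(m, A) = A + 21 = 21 + A)
(682/1947 - 1752/(q(O(-4, -2), -28) - 1*61)) - 1*(-3977) = (682/1947 - 1752/((21 - 28) - 1*61)) - 1*(-3977) = (682*(1/1947) - 1752/(-7 - 61)) + 3977 = (62/177 - 1752/(-68)) + 3977 = (62/177 - 1752*(-1/68)) + 3977 = (62/177 + 438/17) + 3977 = 78580/3009 + 3977 = 12045373/3009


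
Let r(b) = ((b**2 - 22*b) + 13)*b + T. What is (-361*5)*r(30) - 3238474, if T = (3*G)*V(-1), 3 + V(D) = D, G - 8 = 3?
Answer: -16700164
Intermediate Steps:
G = 11 (G = 8 + 3 = 11)
V(D) = -3 + D
T = -132 (T = (3*11)*(-3 - 1) = 33*(-4) = -132)
r(b) = -132 + b*(13 + b**2 - 22*b) (r(b) = ((b**2 - 22*b) + 13)*b - 132 = (13 + b**2 - 22*b)*b - 132 = b*(13 + b**2 - 22*b) - 132 = -132 + b*(13 + b**2 - 22*b))
(-361*5)*r(30) - 3238474 = (-361*5)*(-132 + 30**3 - 22*30**2 + 13*30) - 3238474 = -1805*(-132 + 27000 - 22*900 + 390) - 3238474 = -1805*(-132 + 27000 - 19800 + 390) - 3238474 = -1805*7458 - 3238474 = -13461690 - 3238474 = -16700164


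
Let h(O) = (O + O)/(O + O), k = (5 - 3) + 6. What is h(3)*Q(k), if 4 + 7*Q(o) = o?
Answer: 4/7 ≈ 0.57143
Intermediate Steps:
k = 8 (k = 2 + 6 = 8)
h(O) = 1 (h(O) = (2*O)/((2*O)) = (2*O)*(1/(2*O)) = 1)
Q(o) = -4/7 + o/7
h(3)*Q(k) = 1*(-4/7 + (1/7)*8) = 1*(-4/7 + 8/7) = 1*(4/7) = 4/7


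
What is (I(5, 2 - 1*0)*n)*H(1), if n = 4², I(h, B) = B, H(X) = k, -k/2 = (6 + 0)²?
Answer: -2304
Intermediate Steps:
k = -72 (k = -2*(6 + 0)² = -2*6² = -2*36 = -72)
H(X) = -72
n = 16
(I(5, 2 - 1*0)*n)*H(1) = ((2 - 1*0)*16)*(-72) = ((2 + 0)*16)*(-72) = (2*16)*(-72) = 32*(-72) = -2304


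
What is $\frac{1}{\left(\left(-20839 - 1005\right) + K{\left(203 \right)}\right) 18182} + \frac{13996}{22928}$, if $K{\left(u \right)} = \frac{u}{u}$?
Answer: $\frac{694812917921}{1138230254916} \approx 0.61043$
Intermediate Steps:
$K{\left(u \right)} = 1$
$\frac{1}{\left(\left(-20839 - 1005\right) + K{\left(203 \right)}\right) 18182} + \frac{13996}{22928} = \frac{1}{\left(\left(-20839 - 1005\right) + 1\right) 18182} + \frac{13996}{22928} = \frac{1}{\left(-20839 - 1005\right) + 1} \cdot \frac{1}{18182} + 13996 \cdot \frac{1}{22928} = \frac{1}{-21844 + 1} \cdot \frac{1}{18182} + \frac{3499}{5732} = \frac{1}{-21843} \cdot \frac{1}{18182} + \frac{3499}{5732} = \left(- \frac{1}{21843}\right) \frac{1}{18182} + \frac{3499}{5732} = - \frac{1}{397149426} + \frac{3499}{5732} = \frac{694812917921}{1138230254916}$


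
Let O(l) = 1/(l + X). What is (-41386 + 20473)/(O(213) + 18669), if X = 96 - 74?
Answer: -4914555/4387216 ≈ -1.1202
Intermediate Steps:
X = 22
O(l) = 1/(22 + l) (O(l) = 1/(l + 22) = 1/(22 + l))
(-41386 + 20473)/(O(213) + 18669) = (-41386 + 20473)/(1/(22 + 213) + 18669) = -20913/(1/235 + 18669) = -20913/4387216/235 = -20913*235/4387216 = -4914555/4387216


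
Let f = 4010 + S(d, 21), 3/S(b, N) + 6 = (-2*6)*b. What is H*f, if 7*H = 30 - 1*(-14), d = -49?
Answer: 17114702/679 ≈ 25206.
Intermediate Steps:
S(b, N) = 3/(-6 - 12*b) (S(b, N) = 3/(-6 + (-2*6)*b) = 3/(-6 - 12*b))
H = 44/7 (H = (30 - 1*(-14))/7 = (30 + 14)/7 = (⅐)*44 = 44/7 ≈ 6.2857)
f = 777941/194 (f = 4010 - 1/(2 + 4*(-49)) = 4010 - 1/(2 - 196) = 4010 - 1/(-194) = 4010 - 1*(-1/194) = 4010 + 1/194 = 777941/194 ≈ 4010.0)
H*f = (44/7)*(777941/194) = 17114702/679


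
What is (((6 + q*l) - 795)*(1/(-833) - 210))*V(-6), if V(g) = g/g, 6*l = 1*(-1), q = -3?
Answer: 275866187/1666 ≈ 1.6559e+5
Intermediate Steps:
l = -⅙ (l = (1*(-1))/6 = (⅙)*(-1) = -⅙ ≈ -0.16667)
V(g) = 1
(((6 + q*l) - 795)*(1/(-833) - 210))*V(-6) = (((6 - 3*(-⅙)) - 795)*(1/(-833) - 210))*1 = (((6 + ½) - 795)*(-1/833 - 210))*1 = ((13/2 - 795)*(-174931/833))*1 = -1577/2*(-174931/833)*1 = (275866187/1666)*1 = 275866187/1666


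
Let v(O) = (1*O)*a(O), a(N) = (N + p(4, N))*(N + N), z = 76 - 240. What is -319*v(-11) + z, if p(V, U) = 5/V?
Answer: 1505033/2 ≈ 7.5252e+5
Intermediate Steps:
z = -164
a(N) = 2*N*(5/4 + N) (a(N) = (N + 5/4)*(N + N) = (N + 5*(¼))*(2*N) = (N + 5/4)*(2*N) = (5/4 + N)*(2*N) = 2*N*(5/4 + N))
v(O) = O²*(5 + 4*O)/2 (v(O) = (1*O)*(O*(5 + 4*O)/2) = O*(O*(5 + 4*O)/2) = O²*(5 + 4*O)/2)
-319*v(-11) + z = -319*(-11)²*(5 + 4*(-11))/2 - 164 = -319*121*(5 - 44)/2 - 164 = -319*121*(-39)/2 - 164 = -319*(-4719/2) - 164 = 1505361/2 - 164 = 1505033/2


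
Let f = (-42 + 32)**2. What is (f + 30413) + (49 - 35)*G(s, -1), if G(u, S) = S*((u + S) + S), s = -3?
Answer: 30583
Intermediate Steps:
f = 100 (f = (-10)**2 = 100)
G(u, S) = S*(u + 2*S) (G(u, S) = S*((S + u) + S) = S*(u + 2*S))
(f + 30413) + (49 - 35)*G(s, -1) = (100 + 30413) + (49 - 35)*(-(-3 + 2*(-1))) = 30513 + 14*(-(-3 - 2)) = 30513 + 14*(-1*(-5)) = 30513 + 14*5 = 30513 + 70 = 30583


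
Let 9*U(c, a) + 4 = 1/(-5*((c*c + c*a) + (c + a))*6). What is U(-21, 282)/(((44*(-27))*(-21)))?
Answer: -626399/35161711200 ≈ -1.7815e-5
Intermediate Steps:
U(c, a) = -4/9 + 1/(9*(-30*a - 30*c - 30*c² - 30*a*c)) (U(c, a) = -4/9 + 1/(9*((-5*((c*c + c*a) + (c + a))*6))) = -4/9 + 1/(9*((-5*((c² + a*c) + (a + c))*6))) = -4/9 + 1/(9*((-5*(a + c + c² + a*c)*6))) = -4/9 + 1/(9*(((-5*a - 5*c - 5*c² - 5*a*c)*6))) = -4/9 + 1/(9*(-30*a - 30*c - 30*c² - 30*a*c)))
U(-21, 282)/(((44*(-27))*(-21))) = ((-1 - 120*282 - 120*(-21) - 120*(-21)² - 120*282*(-21))/(270*(282 - 21 + (-21)² + 282*(-21))))/(((44*(-27))*(-21))) = ((-1 - 33840 + 2520 - 120*441 + 710640)/(270*(282 - 21 + 441 - 5922)))/((-1188*(-21))) = ((1/270)*(-1 - 33840 + 2520 - 52920 + 710640)/(-5220))/24948 = ((1/270)*(-1/5220)*626399)*(1/24948) = -626399/1409400*1/24948 = -626399/35161711200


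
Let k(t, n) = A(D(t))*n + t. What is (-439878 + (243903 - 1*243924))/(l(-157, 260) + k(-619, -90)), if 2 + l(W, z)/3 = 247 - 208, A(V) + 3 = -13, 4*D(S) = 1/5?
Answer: -439899/932 ≈ -471.99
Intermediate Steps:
D(S) = 1/20 (D(S) = (¼)/5 = (¼)*(⅕) = 1/20)
A(V) = -16 (A(V) = -3 - 13 = -16)
k(t, n) = t - 16*n (k(t, n) = -16*n + t = t - 16*n)
l(W, z) = 111 (l(W, z) = -6 + 3*(247 - 208) = -6 + 3*39 = -6 + 117 = 111)
(-439878 + (243903 - 1*243924))/(l(-157, 260) + k(-619, -90)) = (-439878 + (243903 - 1*243924))/(111 + (-619 - 16*(-90))) = (-439878 + (243903 - 243924))/(111 + (-619 + 1440)) = (-439878 - 21)/(111 + 821) = -439899/932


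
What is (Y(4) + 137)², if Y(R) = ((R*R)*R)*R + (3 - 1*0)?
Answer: 156816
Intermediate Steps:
Y(R) = 3 + R⁴ (Y(R) = (R²*R)*R + (3 + 0) = R³*R + 3 = R⁴ + 3 = 3 + R⁴)
(Y(4) + 137)² = ((3 + 4⁴) + 137)² = ((3 + 256) + 137)² = (259 + 137)² = 396² = 156816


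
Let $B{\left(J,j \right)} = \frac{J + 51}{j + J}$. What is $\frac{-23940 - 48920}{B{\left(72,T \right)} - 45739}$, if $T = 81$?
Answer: $\frac{928965}{583162} \approx 1.593$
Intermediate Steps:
$B{\left(J,j \right)} = \frac{51 + J}{J + j}$
$\frac{-23940 - 48920}{B{\left(72,T \right)} - 45739} = \frac{-23940 - 48920}{\frac{51 + 72}{72 + 81} - 45739} = - \frac{72860}{\frac{1}{153} \cdot 123 - 45739} = - \frac{72860}{\frac{41}{51} - 45739} = - \frac{72860}{- \frac{2332648}{51}} = \left(-72860\right) \left(- \frac{51}{2332648}\right) = \frac{928965}{583162}$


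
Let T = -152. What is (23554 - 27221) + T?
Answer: -3819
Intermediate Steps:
(23554 - 27221) + T = (23554 - 27221) - 152 = -3667 - 152 = -3819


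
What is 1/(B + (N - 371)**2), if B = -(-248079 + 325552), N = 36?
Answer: 1/34752 ≈ 2.8775e-5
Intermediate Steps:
B = -77473 (B = -1*77473 = -77473)
1/(B + (N - 371)**2) = 1/(-77473 + (36 - 371)**2) = 1/(-77473 + (-335)**2) = 1/(-77473 + 112225) = 1/34752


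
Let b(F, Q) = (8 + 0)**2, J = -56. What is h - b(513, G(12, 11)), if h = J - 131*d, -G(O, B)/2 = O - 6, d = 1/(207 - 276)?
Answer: -8149/69 ≈ -118.10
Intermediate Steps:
d = -1/69 (d = 1/(-69) = -1/69 ≈ -0.014493)
G(O, B) = 12 - 2*O (G(O, B) = -2*(O - 6) = -2*(-6 + O) = 12 - 2*O)
b(F, Q) = 64 (b(F, Q) = 8**2 = 64)
h = -3733/69 (h = -56 - 131*(-1/69) = -56 + 131/69 = -3733/69 ≈ -54.101)
h - b(513, G(12, 11)) = -3733/69 - 1*64 = -3733/69 - 64 = -8149/69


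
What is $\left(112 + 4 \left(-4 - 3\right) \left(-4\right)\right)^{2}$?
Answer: $50176$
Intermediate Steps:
$\left(112 + 4 \left(-4 - 3\right) \left(-4\right)\right)^{2} = \left(112 + 4 \left(\left(-7\right) \left(-4\right)\right)\right)^{2} = \left(112 + 4 \cdot 28\right)^{2} = \left(112 + 112\right)^{2} = 224^{2} = 50176$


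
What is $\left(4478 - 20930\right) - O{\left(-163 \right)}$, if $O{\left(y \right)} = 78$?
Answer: $-16530$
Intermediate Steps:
$\left(4478 - 20930\right) - O{\left(-163 \right)} = \left(4478 - 20930\right) - 78 = -16452 - 78 = -16530$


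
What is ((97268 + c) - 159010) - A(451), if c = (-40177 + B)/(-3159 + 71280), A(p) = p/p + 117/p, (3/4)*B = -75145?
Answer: -5690924935291/92167713 ≈ -61745.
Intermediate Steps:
B = -300580/3 (B = (4/3)*(-75145) = -300580/3 ≈ -1.0019e+5)
A(p) = 1 + 117/p
c = -421111/204363 (c = (-40177 - 300580/3)/(-3159 + 71280) = -421111/3/68121 = -421111/3*1/68121 = -421111/204363 ≈ -2.0606)
((97268 + c) - 159010) - A(451) = ((97268 - 421111/204363) - 159010) - (117 + 451)/451 = (19877559173/204363 - 159010) - 568/451 = -12618201457/204363 - 1*568/451 = -12618201457/204363 - 568/451 = -5690924935291/92167713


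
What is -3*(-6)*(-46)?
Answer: -828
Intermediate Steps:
-3*(-6)*(-46) = 18*(-46) = -828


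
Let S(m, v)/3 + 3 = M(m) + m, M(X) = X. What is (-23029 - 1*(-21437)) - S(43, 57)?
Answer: -1841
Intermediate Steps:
S(m, v) = -9 + 6*m (S(m, v) = -9 + 3*(m + m) = -9 + 3*(2*m) = -9 + 6*m)
(-23029 - 1*(-21437)) - S(43, 57) = (-23029 - 1*(-21437)) - (-9 + 6*43) = (-23029 + 21437) - (-9 + 258) = -1592 - 1*249 = -1592 - 249 = -1841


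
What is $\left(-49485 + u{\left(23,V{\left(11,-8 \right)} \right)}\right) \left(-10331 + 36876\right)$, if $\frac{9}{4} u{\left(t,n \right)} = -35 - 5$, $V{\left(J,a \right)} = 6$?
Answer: $- \frac{11826461125}{9} \approx -1.3141 \cdot 10^{9}$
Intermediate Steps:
$u{\left(t,n \right)} = - \frac{160}{9}$ ($u{\left(t,n \right)} = \frac{4 \left(-35 - 5\right)}{9} = \frac{4}{9} \left(-40\right) = - \frac{160}{9}$)
$\left(-49485 + u{\left(23,V{\left(11,-8 \right)} \right)}\right) \left(-10331 + 36876\right) = \left(-49485 - \frac{160}{9}\right) \left(-10331 + 36876\right) = \left(- \frac{445525}{9}\right) 26545 = - \frac{11826461125}{9}$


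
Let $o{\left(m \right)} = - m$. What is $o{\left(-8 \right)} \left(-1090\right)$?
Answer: $-8720$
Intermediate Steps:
$o{\left(-8 \right)} \left(-1090\right) = \left(-1\right) \left(-8\right) \left(-1090\right) = 8 \left(-1090\right) = -8720$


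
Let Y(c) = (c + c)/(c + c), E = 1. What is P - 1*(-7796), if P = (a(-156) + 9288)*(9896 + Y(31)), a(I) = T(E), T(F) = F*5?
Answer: 91980617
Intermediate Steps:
T(F) = 5*F
a(I) = 5 (a(I) = 5*1 = 5)
Y(c) = 1 (Y(c) = (2*c)/((2*c)) = (2*c)*(1/(2*c)) = 1)
P = 91972821 (P = (5 + 9288)*(9896 + 1) = 9293*9897 = 91972821)
P - 1*(-7796) = 91972821 - 1*(-7796) = 91972821 + 7796 = 91980617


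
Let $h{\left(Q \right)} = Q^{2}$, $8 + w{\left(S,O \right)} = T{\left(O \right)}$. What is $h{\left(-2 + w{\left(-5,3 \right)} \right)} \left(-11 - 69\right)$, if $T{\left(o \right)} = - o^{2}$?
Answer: $-28880$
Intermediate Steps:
$w{\left(S,O \right)} = -8 - O^{2}$
$h{\left(-2 + w{\left(-5,3 \right)} \right)} \left(-11 - 69\right) = \left(-2 - 17\right)^{2} \left(-11 - 69\right) = \left(-2 - 17\right)^{2} \left(-80\right) = \left(-19\right)^{2} \left(-80\right) = 361 \left(-80\right) = -28880$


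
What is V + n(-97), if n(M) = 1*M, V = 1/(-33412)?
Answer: -3240965/33412 ≈ -97.000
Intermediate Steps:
V = -1/33412 ≈ -2.9929e-5
n(M) = M
V + n(-97) = -1/33412 - 97 = -3240965/33412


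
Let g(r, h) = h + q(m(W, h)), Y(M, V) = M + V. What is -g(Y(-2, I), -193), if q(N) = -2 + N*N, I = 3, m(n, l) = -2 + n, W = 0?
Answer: 191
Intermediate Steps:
q(N) = -2 + N**2
g(r, h) = 2 + h (g(r, h) = h + (-2 + (-2 + 0)**2) = h + (-2 + (-2)**2) = h + (-2 + 4) = h + 2 = 2 + h)
-g(Y(-2, I), -193) = -(2 - 193) = -1*(-191) = 191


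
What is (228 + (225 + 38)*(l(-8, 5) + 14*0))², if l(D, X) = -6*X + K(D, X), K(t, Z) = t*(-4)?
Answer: 568516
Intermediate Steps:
K(t, Z) = -4*t
l(D, X) = -6*X - 4*D
(228 + (225 + 38)*(l(-8, 5) + 14*0))² = (228 + (225 + 38)*((-6*5 - 4*(-8)) + 14*0))² = (228 + 263*((-30 + 32) + 0))² = (228 + 263*(2 + 0))² = (228 + 263*2)² = (228 + 526)² = 754² = 568516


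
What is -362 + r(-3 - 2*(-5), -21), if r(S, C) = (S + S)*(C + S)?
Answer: -558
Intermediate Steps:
r(S, C) = 2*S*(C + S) (r(S, C) = (2*S)*(C + S) = 2*S*(C + S))
-362 + r(-3 - 2*(-5), -21) = -362 + 2*(-3 - 2*(-5))*(-21 + (-3 - 2*(-5))) = -362 + 2*(-3 + 10)*(-21 + (-3 + 10)) = -362 + 2*7*(-21 + 7) = -362 + 2*7*(-14) = -362 - 196 = -558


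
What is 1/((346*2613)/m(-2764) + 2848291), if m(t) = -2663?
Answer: 2663/7584094835 ≈ 3.5113e-7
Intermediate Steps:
1/((346*2613)/m(-2764) + 2848291) = 1/((346*2613)/(-2663) + 2848291) = 1/(904098*(-1/2663) + 2848291) = 1/(-904098/2663 + 2848291) = 1/(7584094835/2663) = 2663/7584094835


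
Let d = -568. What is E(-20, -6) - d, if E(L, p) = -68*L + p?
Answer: 1922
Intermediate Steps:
E(L, p) = p - 68*L
E(-20, -6) - d = (-6 - 68*(-20)) - 1*(-568) = (-6 + 1360) + 568 = 1354 + 568 = 1922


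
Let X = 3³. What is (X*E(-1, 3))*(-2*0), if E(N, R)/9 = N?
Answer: 0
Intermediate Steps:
E(N, R) = 9*N
X = 27
(X*E(-1, 3))*(-2*0) = (27*(9*(-1)))*(-2*0) = (27*(-9))*0 = -243*0 = 0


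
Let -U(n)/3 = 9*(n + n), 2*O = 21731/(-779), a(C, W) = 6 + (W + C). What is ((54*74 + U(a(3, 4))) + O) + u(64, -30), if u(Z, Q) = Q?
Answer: 5063581/1558 ≈ 3250.1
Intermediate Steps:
a(C, W) = 6 + C + W (a(C, W) = 6 + (C + W) = 6 + C + W)
O = -21731/1558 (O = (21731/(-779))/2 = (21731*(-1/779))/2 = (½)*(-21731/779) = -21731/1558 ≈ -13.948)
U(n) = -54*n (U(n) = -27*(n + n) = -27*2*n = -54*n)
((54*74 + U(a(3, 4))) + O) + u(64, -30) = ((54*74 - 54*(6 + 3 + 4)) - 21731/1558) - 30 = ((3996 - 54*13) - 21731/1558) - 30 = ((3996 - 702) - 21731/1558) - 30 = (3294 - 21731/1558) - 30 = 5110321/1558 - 30 = 5063581/1558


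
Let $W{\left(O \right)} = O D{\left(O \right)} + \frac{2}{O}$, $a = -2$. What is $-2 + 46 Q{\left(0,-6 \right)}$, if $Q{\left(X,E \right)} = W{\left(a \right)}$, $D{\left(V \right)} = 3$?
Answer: $-324$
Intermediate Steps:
$W{\left(O \right)} = \frac{2}{O} + 3 O$ ($W{\left(O \right)} = O 3 + \frac{2}{O} = 3 O + \frac{2}{O} = \frac{2}{O} + 3 O$)
$Q{\left(X,E \right)} = -7$ ($Q{\left(X,E \right)} = \frac{2}{-2} + 3 \left(-2\right) = 2 \left(- \frac{1}{2}\right) - 6 = -1 - 6 = -7$)
$-2 + 46 Q{\left(0,-6 \right)} = -2 + 46 \left(-7\right) = -2 - 322 = -324$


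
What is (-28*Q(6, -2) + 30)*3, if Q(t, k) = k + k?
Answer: 426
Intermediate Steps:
Q(t, k) = 2*k
(-28*Q(6, -2) + 30)*3 = (-56*(-2) + 30)*3 = (-28*(-4) + 30)*3 = (112 + 30)*3 = 142*3 = 426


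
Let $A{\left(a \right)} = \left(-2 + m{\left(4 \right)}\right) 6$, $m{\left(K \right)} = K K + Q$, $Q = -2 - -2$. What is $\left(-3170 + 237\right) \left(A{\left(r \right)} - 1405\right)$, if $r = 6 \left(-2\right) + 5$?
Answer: $3874493$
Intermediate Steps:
$Q = 0$ ($Q = -2 + 2 = 0$)
$m{\left(K \right)} = K^{2}$ ($m{\left(K \right)} = K K + 0 = K^{2} + 0 = K^{2}$)
$r = -7$ ($r = -12 + 5 = -7$)
$A{\left(a \right)} = 84$ ($A{\left(a \right)} = \left(-2 + 4^{2}\right) 6 = \left(-2 + 16\right) 6 = 14 \cdot 6 = 84$)
$\left(-3170 + 237\right) \left(A{\left(r \right)} - 1405\right) = \left(-3170 + 237\right) \left(84 - 1405\right) = \left(-2933\right) \left(-1321\right) = 3874493$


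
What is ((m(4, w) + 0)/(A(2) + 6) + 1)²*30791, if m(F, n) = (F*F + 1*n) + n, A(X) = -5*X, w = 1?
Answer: 1508759/4 ≈ 3.7719e+5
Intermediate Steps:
m(F, n) = F² + 2*n (m(F, n) = (F² + n) + n = (n + F²) + n = F² + 2*n)
((m(4, w) + 0)/(A(2) + 6) + 1)²*30791 = (((4² + 2*1) + 0)/(-5*2 + 6) + 1)²*30791 = (((16 + 2) + 0)/(-10 + 6) + 1)²*30791 = ((18 + 0)/(-4) + 1)²*30791 = (18*(-¼) + 1)²*30791 = (-9/2 + 1)²*30791 = (-7/2)²*30791 = (49/4)*30791 = 1508759/4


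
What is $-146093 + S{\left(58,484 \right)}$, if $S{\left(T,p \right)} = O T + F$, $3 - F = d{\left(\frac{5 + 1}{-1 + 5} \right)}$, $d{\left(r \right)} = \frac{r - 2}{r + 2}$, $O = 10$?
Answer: $- \frac{1018569}{7} \approx -1.4551 \cdot 10^{5}$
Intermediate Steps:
$d{\left(r \right)} = \frac{-2 + r}{2 + r}$
$F = \frac{22}{7}$ ($F = 3 - \frac{-2 + \frac{5 + 1}{-1 + 5}}{2 + \frac{5 + 1}{-1 + 5}} = 3 - \frac{-2 + \frac{6}{4}}{2 + \frac{6}{4}} = 3 - \frac{-2 + 6 \cdot \frac{1}{4}}{2 + 6 \cdot \frac{1}{4}} = 3 - \frac{-2 + \frac{3}{2}}{2 + \frac{3}{2}} = 3 - \frac{1}{\frac{7}{2}} \left(- \frac{1}{2}\right) = 3 - \frac{2}{7} \left(- \frac{1}{2}\right) = 3 - - \frac{1}{7} = 3 + \frac{1}{7} = \frac{22}{7} \approx 3.1429$)
$S{\left(T,p \right)} = \frac{22}{7} + 10 T$ ($S{\left(T,p \right)} = 10 T + \frac{22}{7} = \frac{22}{7} + 10 T$)
$-146093 + S{\left(58,484 \right)} = -146093 + \left(\frac{22}{7} + 10 \cdot 58\right) = -146093 + \left(\frac{22}{7} + 580\right) = -146093 + \frac{4082}{7} = - \frac{1018569}{7}$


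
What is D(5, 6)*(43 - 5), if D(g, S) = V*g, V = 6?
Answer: 1140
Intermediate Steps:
D(g, S) = 6*g
D(5, 6)*(43 - 5) = (6*5)*(43 - 5) = 30*38 = 1140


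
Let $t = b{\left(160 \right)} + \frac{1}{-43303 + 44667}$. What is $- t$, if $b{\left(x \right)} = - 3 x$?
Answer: $\frac{654719}{1364} \approx 480.0$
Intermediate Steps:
$t = - \frac{654719}{1364}$ ($t = \left(-3\right) 160 + \frac{1}{-43303 + 44667} = -480 + \frac{1}{1364} = - \frac{654719}{1364} \approx -480.0$)
$- t = \left(-1\right) \left(- \frac{654719}{1364}\right) = \frac{654719}{1364}$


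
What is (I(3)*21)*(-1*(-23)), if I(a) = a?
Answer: 1449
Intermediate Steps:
(I(3)*21)*(-1*(-23)) = (3*21)*(-1*(-23)) = 63*23 = 1449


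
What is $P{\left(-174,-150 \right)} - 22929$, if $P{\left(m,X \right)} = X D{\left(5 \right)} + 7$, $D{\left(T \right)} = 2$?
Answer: $-23222$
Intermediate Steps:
$P{\left(m,X \right)} = 7 + 2 X$ ($P{\left(m,X \right)} = X 2 + 7 = 2 X + 7 = 7 + 2 X$)
$P{\left(-174,-150 \right)} - 22929 = \left(7 + 2 \left(-150\right)\right) - 22929 = \left(7 - 300\right) - 22929 = -293 - 22929 = -23222$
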